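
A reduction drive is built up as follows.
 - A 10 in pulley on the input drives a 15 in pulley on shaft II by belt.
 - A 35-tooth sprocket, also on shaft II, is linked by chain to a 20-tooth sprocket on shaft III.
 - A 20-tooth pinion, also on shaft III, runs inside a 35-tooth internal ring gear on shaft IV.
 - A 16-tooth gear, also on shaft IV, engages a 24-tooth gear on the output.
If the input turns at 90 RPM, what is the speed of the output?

belt 15/10 = 1.5 → 90/1.5 = 60 RPM
chain 20/35 = 0.57143 → 60/0.57143 = 105 RPM
internal gear 35/20 = 1.75 → 105/1.75 = 60 RPM
gear mesh 24/16 = 1.5 → 60/1.5 = 40 RPM

40 RPM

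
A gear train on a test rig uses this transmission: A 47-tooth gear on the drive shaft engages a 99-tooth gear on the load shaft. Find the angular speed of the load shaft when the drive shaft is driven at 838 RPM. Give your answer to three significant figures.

398 RPM

Gear mesh: ratio = 99/47 = 2.1064, so the load shaft turns at 838 / 2.1064 = 397.84 RPM.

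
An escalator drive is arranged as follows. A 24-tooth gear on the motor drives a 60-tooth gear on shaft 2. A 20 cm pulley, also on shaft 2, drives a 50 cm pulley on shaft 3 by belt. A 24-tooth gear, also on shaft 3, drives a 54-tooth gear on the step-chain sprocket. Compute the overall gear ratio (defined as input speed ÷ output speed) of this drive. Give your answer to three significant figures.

Each stage contributes driven/driver: gear mesh 60/24 = 2.5, belt 50/20 = 2.5, gear mesh 54/24 = 2.25.
Overall: 2.5 × 2.5 × 2.25 = 14.062.

14.1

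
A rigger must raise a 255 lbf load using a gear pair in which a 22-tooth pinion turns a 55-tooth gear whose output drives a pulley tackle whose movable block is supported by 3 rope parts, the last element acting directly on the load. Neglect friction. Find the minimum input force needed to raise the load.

34 lbf

Gear pair MA = 55/22 = 2.5.
Block-and-tackle MA = number of supporting rope parts = 3.
Combined ideal MA = 2.5 × 3 = 7.5.
Effort = load / MA = 255 / 7.5 = 34 lbf.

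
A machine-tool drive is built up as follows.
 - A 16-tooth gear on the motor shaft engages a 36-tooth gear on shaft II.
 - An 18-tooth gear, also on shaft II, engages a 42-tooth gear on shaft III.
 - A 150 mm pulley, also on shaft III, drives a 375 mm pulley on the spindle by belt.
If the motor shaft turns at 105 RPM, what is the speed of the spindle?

8 RPM

gear mesh 36/16 = 2.25 → 105/2.25 = 46.667 RPM
gear mesh 42/18 = 2.3333 → 46.667/2.3333 = 20 RPM
belt 375/150 = 2.5 → 20/2.5 = 8 RPM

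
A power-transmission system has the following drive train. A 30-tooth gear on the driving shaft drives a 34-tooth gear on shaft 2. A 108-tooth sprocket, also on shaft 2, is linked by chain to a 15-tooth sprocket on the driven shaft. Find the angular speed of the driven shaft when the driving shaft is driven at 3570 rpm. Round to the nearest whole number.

22680 rpm

the driving shaft → shaft 2 (gear mesh, 34/30): 3570 ÷ 1.1333 = 3150 rpm
shaft 2 → the driven shaft (chain, 15/108): 3150 ÷ 0.13889 = 22680 rpm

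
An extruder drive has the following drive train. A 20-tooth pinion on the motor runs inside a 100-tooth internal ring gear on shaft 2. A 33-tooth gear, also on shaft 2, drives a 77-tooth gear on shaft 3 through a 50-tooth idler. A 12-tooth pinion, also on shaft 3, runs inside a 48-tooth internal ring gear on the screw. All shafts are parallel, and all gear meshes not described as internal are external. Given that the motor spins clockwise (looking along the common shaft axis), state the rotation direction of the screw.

clockwise

the motor → shaft 2: internal mesh, same direction → CW.
shaft 2 → shaft 3: driver → idler → driven is 2 external meshes, 2 reversals → CW.
shaft 3 → the screw: internal mesh, same direction → CW.
2 reversals in total — an even number — so the screw turns the same way as the motor.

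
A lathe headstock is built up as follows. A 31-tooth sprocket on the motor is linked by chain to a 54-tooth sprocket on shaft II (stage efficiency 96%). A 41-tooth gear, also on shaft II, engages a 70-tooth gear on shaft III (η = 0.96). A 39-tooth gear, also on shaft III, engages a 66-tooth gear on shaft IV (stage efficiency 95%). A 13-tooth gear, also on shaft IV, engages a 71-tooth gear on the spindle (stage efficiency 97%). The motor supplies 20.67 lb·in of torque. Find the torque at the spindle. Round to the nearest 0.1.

After the chain (54/31): 20.67 × 1.7419 × 0.96 = 34.566 lb·in
After the gear mesh (70/41): 34.566 × 1.7073 × 0.96 = 56.654 lb·in
After the gear mesh (66/39): 56.654 × 1.6923 × 0.95 = 91.082 lb·in
After the gear mesh (71/13): 91.082 × 5.4615 × 0.97 = 482.52 lb·in

482.5 lb·in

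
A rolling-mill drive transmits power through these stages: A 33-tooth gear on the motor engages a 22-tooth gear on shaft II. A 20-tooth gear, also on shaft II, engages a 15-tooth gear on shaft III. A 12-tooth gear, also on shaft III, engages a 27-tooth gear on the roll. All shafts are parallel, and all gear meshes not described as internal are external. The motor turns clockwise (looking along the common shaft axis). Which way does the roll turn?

counterclockwise

the motor → shaft II: external mesh, 1 reversal → CCW.
shaft II → shaft III: external mesh, 1 reversal → CW.
shaft III → the roll: external mesh, 1 reversal → CCW.
3 reversals in total — an odd number — so the roll turns opposite to the motor.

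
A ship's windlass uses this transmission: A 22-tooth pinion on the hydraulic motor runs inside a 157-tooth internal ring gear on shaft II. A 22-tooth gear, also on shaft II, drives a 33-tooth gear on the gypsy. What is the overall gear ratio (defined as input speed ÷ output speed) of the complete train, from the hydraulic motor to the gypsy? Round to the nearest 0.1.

10.7

Each stage contributes driven/driver: internal gear 157/22 = 7.1364, gear mesh 33/22 = 1.5.
Overall: 7.1364 × 1.5 = 10.705.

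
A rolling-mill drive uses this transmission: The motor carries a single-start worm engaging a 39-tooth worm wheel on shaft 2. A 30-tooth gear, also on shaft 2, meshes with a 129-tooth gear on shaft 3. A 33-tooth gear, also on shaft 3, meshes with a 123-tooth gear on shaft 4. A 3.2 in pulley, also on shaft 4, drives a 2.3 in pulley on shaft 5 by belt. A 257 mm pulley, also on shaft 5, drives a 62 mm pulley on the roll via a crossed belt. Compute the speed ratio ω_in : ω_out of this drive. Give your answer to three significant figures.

108

Each stage contributes driven/driver: worm 39/1 = 39, gear mesh 129/30 = 4.3, gear mesh 123/33 = 3.7273, belt 2.3/3.2 = 0.71875, belt 62/257 = 0.24125.
Overall: 39 × 4.3 × 3.7273 × 0.71875 × 0.24125 = 108.38.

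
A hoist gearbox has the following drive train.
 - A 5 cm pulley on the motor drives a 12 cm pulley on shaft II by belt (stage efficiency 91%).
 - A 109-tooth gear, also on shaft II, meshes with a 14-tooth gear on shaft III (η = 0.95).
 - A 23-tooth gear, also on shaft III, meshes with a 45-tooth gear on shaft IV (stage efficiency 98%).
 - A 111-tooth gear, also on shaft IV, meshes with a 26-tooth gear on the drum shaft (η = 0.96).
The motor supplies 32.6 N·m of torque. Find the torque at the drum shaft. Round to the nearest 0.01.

3.75 N·m

After the belt (12/5): 32.6 × 2.4 × 0.91 = 71.198 N·m
After the gear mesh (14/109): 71.198 × 0.12844 × 0.95 = 8.6875 N·m
After the gear mesh (45/23): 8.6875 × 1.9565 × 0.98 = 16.657 N·m
After the gear mesh (26/111): 16.657 × 0.23423 × 0.96 = 3.7457 N·m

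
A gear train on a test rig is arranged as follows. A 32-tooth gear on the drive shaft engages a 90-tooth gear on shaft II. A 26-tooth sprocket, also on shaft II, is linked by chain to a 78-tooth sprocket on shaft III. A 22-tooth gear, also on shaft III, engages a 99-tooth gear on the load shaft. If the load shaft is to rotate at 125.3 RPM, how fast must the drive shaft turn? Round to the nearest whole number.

4757 RPM

Overall ratio R = 2.8125 × 3 × 4.5 = 37.969.
Required input speed = output speed × R = 125.3 × 37.969 = 4757.5 RPM.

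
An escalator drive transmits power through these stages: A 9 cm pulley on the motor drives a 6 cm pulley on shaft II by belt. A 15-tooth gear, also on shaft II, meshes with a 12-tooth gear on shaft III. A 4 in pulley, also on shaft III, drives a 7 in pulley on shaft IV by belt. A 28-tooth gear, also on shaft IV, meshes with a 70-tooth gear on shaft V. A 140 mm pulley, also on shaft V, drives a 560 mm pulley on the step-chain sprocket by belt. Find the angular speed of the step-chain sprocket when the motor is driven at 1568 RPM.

168 RPM

belt 6/9 = 0.66667 → 1568/0.66667 = 2352 RPM
gear mesh 12/15 = 0.8 → 2352/0.8 = 2940 RPM
belt 7/4 = 1.75 → 2940/1.75 = 1680 RPM
gear mesh 70/28 = 2.5 → 1680/2.5 = 672 RPM
belt 560/140 = 4 → 672/4 = 168 RPM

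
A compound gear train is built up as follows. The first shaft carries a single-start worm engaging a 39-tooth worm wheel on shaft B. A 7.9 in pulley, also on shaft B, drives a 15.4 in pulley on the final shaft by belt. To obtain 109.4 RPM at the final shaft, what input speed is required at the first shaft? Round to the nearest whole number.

8317 RPM

Overall ratio R = 39 × 1.9494 = 76.025.
Required input speed = output speed × R = 109.4 × 76.025 = 8317.2 RPM.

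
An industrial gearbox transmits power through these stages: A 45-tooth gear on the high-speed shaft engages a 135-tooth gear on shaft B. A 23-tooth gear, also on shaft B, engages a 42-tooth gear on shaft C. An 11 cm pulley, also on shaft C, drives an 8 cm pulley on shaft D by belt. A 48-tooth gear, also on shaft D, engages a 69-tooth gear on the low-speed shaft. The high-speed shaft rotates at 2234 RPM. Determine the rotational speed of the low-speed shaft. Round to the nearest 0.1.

gear mesh 135/45 = 3 → 2234/3 = 744.67 RPM
gear mesh 42/23 = 1.8261 → 744.67/1.8261 = 407.79 RPM
belt 8/11 = 0.72727 → 407.79/0.72727 = 560.72 RPM
gear mesh 69/48 = 1.4375 → 560.72/1.4375 = 390.06 RPM

390.1 RPM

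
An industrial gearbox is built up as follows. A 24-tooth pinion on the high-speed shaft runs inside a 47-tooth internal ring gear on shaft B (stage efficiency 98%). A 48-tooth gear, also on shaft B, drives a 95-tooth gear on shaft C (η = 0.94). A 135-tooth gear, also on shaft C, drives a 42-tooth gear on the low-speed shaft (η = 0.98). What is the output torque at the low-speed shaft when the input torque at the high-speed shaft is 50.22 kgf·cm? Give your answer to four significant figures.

internal gear 47/24 = 1.9583 → τ = 50.22·1.9583·0.98 = 96.381 kgf·cm
gear mesh 95/48 = 1.9792 → τ = 96.381·1.9792·0.94 = 179.31 kgf·cm
gear mesh 42/135 = 0.31111 → τ = 179.31·0.31111·0.98 = 54.669 kgf·cm

54.67 kgf·cm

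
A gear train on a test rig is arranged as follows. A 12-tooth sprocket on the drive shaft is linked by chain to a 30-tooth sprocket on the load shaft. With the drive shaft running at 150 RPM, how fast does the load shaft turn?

60 RPM

chain 30/12 = 2.5 → 150/2.5 = 60 RPM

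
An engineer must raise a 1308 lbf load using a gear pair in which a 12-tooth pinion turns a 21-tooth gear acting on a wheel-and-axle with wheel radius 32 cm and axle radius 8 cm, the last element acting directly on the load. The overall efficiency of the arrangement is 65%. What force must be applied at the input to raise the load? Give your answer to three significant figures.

Gear pair MA = 21/12 = 1.75.
Wheel-and-axle MA = R/r = 32/8 = 4.
Combined ideal MA = 1.75 × 4 = 7.
Actual MA = 7 × 0.65 = 4.55.
Effort = load / actual MA = 1308 / 4.55 = 287.47 lbf.

287 lbf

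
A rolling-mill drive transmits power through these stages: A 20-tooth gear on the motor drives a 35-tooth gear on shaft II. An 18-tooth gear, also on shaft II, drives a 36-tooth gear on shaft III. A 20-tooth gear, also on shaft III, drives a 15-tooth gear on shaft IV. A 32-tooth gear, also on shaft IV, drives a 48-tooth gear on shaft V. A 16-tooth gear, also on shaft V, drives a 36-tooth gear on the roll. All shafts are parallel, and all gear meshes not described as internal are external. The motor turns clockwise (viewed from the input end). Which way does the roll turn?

counterclockwise

the motor → shaft II: external mesh, 1 reversal → CCW.
shaft II → shaft III: external mesh, 1 reversal → CW.
shaft III → shaft IV: external mesh, 1 reversal → CCW.
shaft IV → shaft V: external mesh, 1 reversal → CW.
shaft V → the roll: external mesh, 1 reversal → CCW.
5 reversals in total — an odd number — so the roll turns opposite to the motor.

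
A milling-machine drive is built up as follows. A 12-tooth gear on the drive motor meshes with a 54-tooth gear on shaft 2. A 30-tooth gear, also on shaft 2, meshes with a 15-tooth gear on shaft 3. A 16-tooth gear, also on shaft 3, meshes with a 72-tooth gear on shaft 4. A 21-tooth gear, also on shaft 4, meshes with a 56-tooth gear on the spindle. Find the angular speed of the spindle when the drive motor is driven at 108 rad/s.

the drive motor → shaft 2 (gear mesh, 54/12): 108 ÷ 4.5 = 24 rad/s
shaft 2 → shaft 3 (gear mesh, 15/30): 24 ÷ 0.5 = 48 rad/s
shaft 3 → shaft 4 (gear mesh, 72/16): 48 ÷ 4.5 = 10.667 rad/s
shaft 4 → the spindle (gear mesh, 56/21): 10.667 ÷ 2.6667 = 4 rad/s

4 rad/s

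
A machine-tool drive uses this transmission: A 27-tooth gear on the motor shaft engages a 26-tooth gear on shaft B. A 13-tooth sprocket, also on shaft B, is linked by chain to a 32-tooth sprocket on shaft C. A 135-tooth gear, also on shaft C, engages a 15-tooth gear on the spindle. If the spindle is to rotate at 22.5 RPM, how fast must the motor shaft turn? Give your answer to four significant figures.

5.926 RPM

Overall ratio R = 0.96296 × 2.4615 × 0.11111 = 0.26337.
Required input speed = output speed × R = 22.5 × 0.26337 = 5.9259 RPM.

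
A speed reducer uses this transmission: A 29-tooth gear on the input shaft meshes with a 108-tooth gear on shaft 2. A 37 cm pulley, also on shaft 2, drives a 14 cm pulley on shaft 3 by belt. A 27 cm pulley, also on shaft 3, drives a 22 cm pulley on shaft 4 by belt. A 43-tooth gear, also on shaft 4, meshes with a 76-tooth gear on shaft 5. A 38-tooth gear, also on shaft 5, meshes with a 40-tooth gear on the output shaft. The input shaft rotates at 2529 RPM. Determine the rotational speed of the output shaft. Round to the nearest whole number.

the input shaft → shaft 2 (gear mesh, 108/29): 2529 ÷ 3.7241 = 679.08 RPM
shaft 2 → shaft 3 (belt, 14/37): 679.08 ÷ 0.37838 = 1794.7 RPM
shaft 3 → shaft 4 (belt, 22/27): 1794.7 ÷ 0.81481 = 2202.6 RPM
shaft 4 → shaft 5 (gear mesh, 76/43): 2202.6 ÷ 1.7674 = 1246.2 RPM
shaft 5 → the output shaft (gear mesh, 40/38): 1246.2 ÷ 1.0526 = 1183.9 RPM

1184 RPM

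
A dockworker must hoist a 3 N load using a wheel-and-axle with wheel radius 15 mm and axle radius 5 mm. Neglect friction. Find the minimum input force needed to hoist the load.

1 N

Wheel-and-axle MA = R/r = 15/5 = 3.
Effort = load / MA = 3 / 3 = 1 N.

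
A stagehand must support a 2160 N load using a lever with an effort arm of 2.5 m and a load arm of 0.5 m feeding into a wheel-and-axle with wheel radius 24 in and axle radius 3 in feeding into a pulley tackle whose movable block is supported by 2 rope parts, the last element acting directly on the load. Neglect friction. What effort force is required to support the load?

27 N

Lever MA = effort arm / load arm = 2.5/0.5 = 5.
Wheel-and-axle MA = R/r = 24/3 = 8.
Block-and-tackle MA = number of supporting rope parts = 2.
Combined ideal MA = 5 × 8 × 2 = 80.
Effort = load / MA = 2160 / 80 = 27 N.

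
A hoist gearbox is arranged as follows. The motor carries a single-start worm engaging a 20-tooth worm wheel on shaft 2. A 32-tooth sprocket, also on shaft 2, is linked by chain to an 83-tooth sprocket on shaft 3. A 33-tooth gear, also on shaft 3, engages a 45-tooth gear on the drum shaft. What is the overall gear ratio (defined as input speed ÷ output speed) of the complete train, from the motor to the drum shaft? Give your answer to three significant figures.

70.7

Each stage contributes driven/driver: worm 20/1 = 20, chain 83/32 = 2.5938, gear mesh 45/33 = 1.3636.
Overall: 20 × 2.5938 × 1.3636 = 70.739.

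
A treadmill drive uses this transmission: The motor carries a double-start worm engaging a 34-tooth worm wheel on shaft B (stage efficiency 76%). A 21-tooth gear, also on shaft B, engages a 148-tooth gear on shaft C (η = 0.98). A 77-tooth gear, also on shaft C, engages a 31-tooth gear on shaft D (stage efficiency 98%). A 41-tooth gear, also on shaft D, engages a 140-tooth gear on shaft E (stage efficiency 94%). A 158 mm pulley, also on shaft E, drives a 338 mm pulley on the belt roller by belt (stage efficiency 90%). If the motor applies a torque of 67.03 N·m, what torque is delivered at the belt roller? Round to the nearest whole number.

14584 N·m

worm 34/2 = 17 → τ = 67.03·17·0.76 = 866.03 N·m
gear mesh 148/21 = 7.0476 → τ = 866.03·7.0476·0.98 = 5981.4 N·m
gear mesh 31/77 = 0.4026 → τ = 5981.4·0.4026·0.98 = 2359.9 N·m
gear mesh 140/41 = 3.4146 → τ = 2359.9·3.4146·0.94 = 7574.8 N·m
belt 338/158 = 2.1392 → τ = 7574.8·2.1392·0.90 = 14584 N·m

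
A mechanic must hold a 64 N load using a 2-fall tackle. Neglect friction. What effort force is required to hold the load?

Block-and-tackle MA = number of supporting rope parts = 2.
Effort = load / MA = 64 / 2 = 32 N.

32 N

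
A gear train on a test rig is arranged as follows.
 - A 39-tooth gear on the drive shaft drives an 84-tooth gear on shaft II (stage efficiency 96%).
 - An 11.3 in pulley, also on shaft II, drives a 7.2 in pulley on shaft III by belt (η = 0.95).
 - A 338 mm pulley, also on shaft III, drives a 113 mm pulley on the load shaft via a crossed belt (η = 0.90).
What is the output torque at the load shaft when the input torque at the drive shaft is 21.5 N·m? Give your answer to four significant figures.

8.097 N·m

Gear mesh: ratio = 84/39 = 2.1538; torque at shaft II = 21.5 × 2.1538 × 0.96 = 44.455 N·m.
Belt: ratio = 7.2/11.3 = 0.63717; torque at shaft III = 44.455 × 0.63717 × 0.95 = 26.909 N·m.
Belt: ratio = 113/338 = 0.33432; torque at the load shaft = 26.909 × 0.33432 × 0.90 = 8.0967 N·m.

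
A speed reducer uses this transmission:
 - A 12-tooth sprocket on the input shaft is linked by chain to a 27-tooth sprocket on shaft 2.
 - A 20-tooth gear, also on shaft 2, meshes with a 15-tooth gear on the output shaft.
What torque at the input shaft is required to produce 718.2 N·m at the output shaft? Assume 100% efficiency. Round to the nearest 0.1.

Overall ratio R = 2.25 × 0.75 = 1.6875.
Input torque = output torque / R = 718.2 / 1.6875 = 425.6 N·m.

425.6 N·m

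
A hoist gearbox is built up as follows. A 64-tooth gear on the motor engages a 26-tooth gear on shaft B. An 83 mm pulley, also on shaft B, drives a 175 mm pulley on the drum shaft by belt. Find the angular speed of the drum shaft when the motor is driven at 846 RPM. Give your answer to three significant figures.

988 RPM

Gear mesh: ratio = 26/64 = 0.40625, so shaft B turns at 846 / 0.40625 = 2082.5 RPM.
Belt: ratio = 175/83 = 2.1084, so the drum shaft turns at 2082.5 / 2.1084 = 987.68 RPM.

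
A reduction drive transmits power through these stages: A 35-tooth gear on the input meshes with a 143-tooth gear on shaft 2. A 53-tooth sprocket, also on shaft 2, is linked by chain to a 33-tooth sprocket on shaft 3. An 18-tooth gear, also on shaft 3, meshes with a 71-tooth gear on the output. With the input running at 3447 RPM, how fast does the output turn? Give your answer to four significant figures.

343.5 RPM

Gear mesh: ratio = 143/35 = 4.0857, so shaft 2 turns at 3447 / 4.0857 = 843.67 RPM.
Chain: ratio = 33/53 = 0.62264, so shaft 3 turns at 843.67 / 0.62264 = 1355 RPM.
Gear mesh: ratio = 71/18 = 3.9444, so the output turns at 1355 / 3.9444 = 343.52 RPM.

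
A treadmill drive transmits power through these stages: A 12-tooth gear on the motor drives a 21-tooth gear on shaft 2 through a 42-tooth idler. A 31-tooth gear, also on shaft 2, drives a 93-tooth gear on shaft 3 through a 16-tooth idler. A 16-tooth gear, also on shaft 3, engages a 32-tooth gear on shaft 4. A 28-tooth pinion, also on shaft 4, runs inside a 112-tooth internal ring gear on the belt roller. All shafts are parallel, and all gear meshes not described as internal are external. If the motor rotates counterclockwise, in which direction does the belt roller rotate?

the motor → shaft 2: driver → idler → driven is 2 external meshes, 2 reversals → CCW.
shaft 2 → shaft 3: driver → idler → driven is 2 external meshes, 2 reversals → CCW.
shaft 3 → shaft 4: external mesh, 1 reversal → CW.
shaft 4 → the belt roller: internal mesh, same direction → CW.
5 reversals in total — an odd number — so the belt roller turns opposite to the motor.

clockwise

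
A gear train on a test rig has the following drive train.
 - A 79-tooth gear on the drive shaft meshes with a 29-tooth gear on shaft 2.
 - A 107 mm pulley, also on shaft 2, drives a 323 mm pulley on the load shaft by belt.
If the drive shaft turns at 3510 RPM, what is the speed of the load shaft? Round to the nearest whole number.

3168 RPM

the drive shaft → shaft 2 (gear mesh, 29/79): 3510 ÷ 0.36709 = 9561.7 RPM
shaft 2 → the load shaft (belt, 323/107): 9561.7 ÷ 3.0187 = 3167.5 RPM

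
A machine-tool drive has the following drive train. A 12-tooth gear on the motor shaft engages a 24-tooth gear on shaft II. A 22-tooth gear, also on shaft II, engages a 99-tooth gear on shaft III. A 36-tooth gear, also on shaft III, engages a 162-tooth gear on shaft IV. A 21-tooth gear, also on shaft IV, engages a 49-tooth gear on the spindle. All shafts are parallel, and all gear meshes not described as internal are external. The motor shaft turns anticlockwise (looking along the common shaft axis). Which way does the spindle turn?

the motor shaft → shaft II: external mesh, 1 reversal → CW.
shaft II → shaft III: external mesh, 1 reversal → CCW.
shaft III → shaft IV: external mesh, 1 reversal → CW.
shaft IV → the spindle: external mesh, 1 reversal → CCW.
4 reversals in total — an even number — so the spindle turns the same way as the motor shaft.

anticlockwise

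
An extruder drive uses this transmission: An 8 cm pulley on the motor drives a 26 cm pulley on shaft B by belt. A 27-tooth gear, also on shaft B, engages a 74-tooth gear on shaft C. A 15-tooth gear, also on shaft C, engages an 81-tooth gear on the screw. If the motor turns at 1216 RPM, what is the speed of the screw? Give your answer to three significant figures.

25.3 RPM

the motor → shaft B (belt, 26/8): 1216 ÷ 3.25 = 374.15 RPM
shaft B → shaft C (gear mesh, 74/27): 374.15 ÷ 2.7407 = 136.52 RPM
shaft C → the screw (gear mesh, 81/15): 136.52 ÷ 5.4 = 25.281 RPM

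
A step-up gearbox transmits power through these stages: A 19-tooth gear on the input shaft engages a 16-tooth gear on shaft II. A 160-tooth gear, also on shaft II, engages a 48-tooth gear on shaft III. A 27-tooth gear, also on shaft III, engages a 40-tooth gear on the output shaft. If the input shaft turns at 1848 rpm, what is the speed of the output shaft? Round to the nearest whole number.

Gear mesh: ratio = 16/19 = 0.84211, so shaft II turns at 1848 / 0.84211 = 2194.5 rpm.
Gear mesh: ratio = 48/160 = 0.3, so shaft III turns at 2194.5 / 0.3 = 7315 rpm.
Gear mesh: ratio = 40/27 = 1.4815, so the output shaft turns at 7315 / 1.4815 = 4937.6 rpm.

4938 rpm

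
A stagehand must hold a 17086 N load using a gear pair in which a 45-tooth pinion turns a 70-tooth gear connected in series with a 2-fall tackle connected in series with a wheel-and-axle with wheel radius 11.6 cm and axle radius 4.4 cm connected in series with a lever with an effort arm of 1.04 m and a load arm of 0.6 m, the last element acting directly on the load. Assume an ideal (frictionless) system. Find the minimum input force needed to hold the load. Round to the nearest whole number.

Gear pair MA = 70/45 = 1.5556.
Block-and-tackle MA = number of supporting rope parts = 2.
Wheel-and-axle MA = R/r = 11.6/4.4 = 2.6364.
Lever MA = effort arm / load arm = 1.04/0.6 = 1.7333.
Combined ideal MA = 1.5556 × 2 × 2.6364 × 1.7333 = 14.217.
Effort = load / MA = 17086 / 14.217 = 1201.8 N.

1202 N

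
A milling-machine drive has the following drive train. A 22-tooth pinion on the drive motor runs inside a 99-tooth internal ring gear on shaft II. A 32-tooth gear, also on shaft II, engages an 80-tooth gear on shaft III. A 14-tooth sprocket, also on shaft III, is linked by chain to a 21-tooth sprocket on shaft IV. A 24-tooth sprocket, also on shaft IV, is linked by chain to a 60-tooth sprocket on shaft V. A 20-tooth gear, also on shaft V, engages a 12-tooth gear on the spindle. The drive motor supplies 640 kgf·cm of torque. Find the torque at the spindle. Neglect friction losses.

16200 kgf·cm

Internal gear: ratio = 99/22 = 4.5; torque at shaft II = 640 × 4.5 = 2880 kgf·cm.
Gear mesh: ratio = 80/32 = 2.5; torque at shaft III = 2880 × 2.5 = 7200 kgf·cm.
Chain: ratio = 21/14 = 1.5; torque at shaft IV = 7200 × 1.5 = 10800 kgf·cm.
Chain: ratio = 60/24 = 2.5; torque at shaft V = 10800 × 2.5 = 27000 kgf·cm.
Gear mesh: ratio = 12/20 = 0.6; torque at the spindle = 27000 × 0.6 = 16200 kgf·cm.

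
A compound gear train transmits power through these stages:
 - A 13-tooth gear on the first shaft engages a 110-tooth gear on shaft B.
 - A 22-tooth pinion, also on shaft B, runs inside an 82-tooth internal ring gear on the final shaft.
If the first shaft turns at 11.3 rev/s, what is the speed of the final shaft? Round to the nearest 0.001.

the first shaft → shaft B (gear mesh, 110/13): 11.3 ÷ 8.4615 = 1.3355 rev/s
shaft B → the final shaft (internal gear, 82/22): 1.3355 ÷ 3.7273 = 0.35829 rev/s

0.358 rev/s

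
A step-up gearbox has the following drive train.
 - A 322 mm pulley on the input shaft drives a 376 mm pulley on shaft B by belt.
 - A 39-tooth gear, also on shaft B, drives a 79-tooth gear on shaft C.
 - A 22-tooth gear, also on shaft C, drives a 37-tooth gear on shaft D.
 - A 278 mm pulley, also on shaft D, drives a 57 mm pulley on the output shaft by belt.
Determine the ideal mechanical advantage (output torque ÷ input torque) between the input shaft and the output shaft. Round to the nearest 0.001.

Each stage contributes driven/driver: belt 376/322 = 1.1677, gear mesh 79/39 = 2.0256, gear mesh 37/22 = 1.6818, belt 57/278 = 0.20504.
Overall: 1.1677 × 2.0256 × 1.6818 × 0.20504 = 0.81565.

0.816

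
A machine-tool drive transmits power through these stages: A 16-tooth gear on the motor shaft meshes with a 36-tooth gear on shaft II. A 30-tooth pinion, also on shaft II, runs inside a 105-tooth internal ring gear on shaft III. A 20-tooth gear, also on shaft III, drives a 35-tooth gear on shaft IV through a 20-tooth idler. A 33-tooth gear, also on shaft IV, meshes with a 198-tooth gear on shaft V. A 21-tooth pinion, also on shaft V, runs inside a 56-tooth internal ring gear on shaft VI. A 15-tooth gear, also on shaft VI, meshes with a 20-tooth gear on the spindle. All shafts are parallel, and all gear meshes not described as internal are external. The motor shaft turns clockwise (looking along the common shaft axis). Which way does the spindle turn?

the motor shaft → shaft II: external mesh, 1 reversal → CCW.
shaft II → shaft III: internal mesh, same direction → CCW.
shaft III → shaft IV: driver → idler → driven is 2 external meshes, 2 reversals → CCW.
shaft IV → shaft V: external mesh, 1 reversal → CW.
shaft V → shaft VI: internal mesh, same direction → CW.
shaft VI → the spindle: external mesh, 1 reversal → CCW.
5 reversals in total — an odd number — so the spindle turns opposite to the motor shaft.

counterclockwise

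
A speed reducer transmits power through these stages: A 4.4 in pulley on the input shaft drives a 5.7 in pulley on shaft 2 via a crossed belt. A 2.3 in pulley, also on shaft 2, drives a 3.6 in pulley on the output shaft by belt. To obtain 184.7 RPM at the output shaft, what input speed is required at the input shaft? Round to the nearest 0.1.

Overall ratio R = 1.2955 × 1.5652 = 2.0277.
Required input speed = output speed × R = 184.7 × 2.0277 = 374.51 RPM.

374.5 RPM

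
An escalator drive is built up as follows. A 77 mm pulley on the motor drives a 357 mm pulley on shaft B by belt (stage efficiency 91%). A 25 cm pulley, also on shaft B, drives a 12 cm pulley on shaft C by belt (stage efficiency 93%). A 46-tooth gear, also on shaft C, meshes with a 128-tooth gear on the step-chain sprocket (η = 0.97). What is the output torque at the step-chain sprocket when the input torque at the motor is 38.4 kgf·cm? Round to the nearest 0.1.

195.2 kgf·cm

Belt: ratio = 357/77 = 4.6364; torque at shaft B = 38.4 × 4.6364 × 0.91 = 162.01 kgf·cm.
Belt: ratio = 12/25 = 0.48; torque at shaft C = 162.01 × 0.48 × 0.93 = 72.323 kgf·cm.
Gear mesh: ratio = 128/46 = 2.7826; torque at the step-chain sprocket = 72.323 × 2.7826 × 0.97 = 195.21 kgf·cm.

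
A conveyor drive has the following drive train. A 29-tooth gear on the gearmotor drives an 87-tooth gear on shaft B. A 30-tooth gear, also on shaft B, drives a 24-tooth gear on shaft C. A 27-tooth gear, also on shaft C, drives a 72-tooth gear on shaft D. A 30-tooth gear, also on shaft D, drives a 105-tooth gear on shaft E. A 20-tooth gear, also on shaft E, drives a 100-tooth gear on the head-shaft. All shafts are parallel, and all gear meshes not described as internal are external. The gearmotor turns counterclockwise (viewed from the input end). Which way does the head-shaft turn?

clockwise

the gearmotor → shaft B: external mesh, 1 reversal → CW.
shaft B → shaft C: external mesh, 1 reversal → CCW.
shaft C → shaft D: external mesh, 1 reversal → CW.
shaft D → shaft E: external mesh, 1 reversal → CCW.
shaft E → the head-shaft: external mesh, 1 reversal → CW.
5 reversals in total — an odd number — so the head-shaft turns opposite to the gearmotor.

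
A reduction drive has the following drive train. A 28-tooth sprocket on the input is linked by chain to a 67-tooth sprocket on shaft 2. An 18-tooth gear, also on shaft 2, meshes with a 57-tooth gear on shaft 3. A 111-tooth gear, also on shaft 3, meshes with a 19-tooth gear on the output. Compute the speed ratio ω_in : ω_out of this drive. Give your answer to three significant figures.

Each stage contributes driven/driver: chain 67/28 = 2.3929, gear mesh 57/18 = 3.1667, gear mesh 19/111 = 0.17117.
Overall: 2.3929 × 3.1667 × 0.17117 = 1.297.

1.30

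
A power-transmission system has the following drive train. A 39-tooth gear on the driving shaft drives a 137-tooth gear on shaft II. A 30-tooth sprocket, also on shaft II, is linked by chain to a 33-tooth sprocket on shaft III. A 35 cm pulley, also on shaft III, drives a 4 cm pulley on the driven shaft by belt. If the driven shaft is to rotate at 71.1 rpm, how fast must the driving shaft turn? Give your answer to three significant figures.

31.4 rpm

Overall ratio R = 3.5128 × 1.1 × 0.11429 = 0.44161.
Required input speed = output speed × R = 71.1 × 0.44161 = 31.399 rpm.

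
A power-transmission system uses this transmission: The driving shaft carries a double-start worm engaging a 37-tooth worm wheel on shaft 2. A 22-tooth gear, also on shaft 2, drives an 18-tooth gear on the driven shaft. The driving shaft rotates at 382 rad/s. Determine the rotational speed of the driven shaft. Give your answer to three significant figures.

Worm: ratio = 37/2 = 18.5, so shaft 2 turns at 382 / 18.5 = 20.649 rad/s.
Gear mesh: ratio = 18/22 = 0.81818, so the driven shaft turns at 20.649 / 0.81818 = 25.237 rad/s.

25.2 rad/s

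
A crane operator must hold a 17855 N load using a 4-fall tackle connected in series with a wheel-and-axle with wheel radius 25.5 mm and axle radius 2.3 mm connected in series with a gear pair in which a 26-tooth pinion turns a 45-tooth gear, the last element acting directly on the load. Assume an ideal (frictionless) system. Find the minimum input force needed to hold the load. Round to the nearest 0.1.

Block-and-tackle MA = number of supporting rope parts = 4.
Wheel-and-axle MA = R/r = 25.5/2.3 = 11.087.
Gear pair MA = 45/26 = 1.7308.
Combined ideal MA = 4 × 11.087 × 1.7308 = 76.756.
Effort = load / MA = 17855 / 76.756 = 232.62 N.

232.6 N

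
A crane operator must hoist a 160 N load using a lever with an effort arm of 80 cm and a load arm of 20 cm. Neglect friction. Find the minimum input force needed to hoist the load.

40 N

Lever MA = effort arm / load arm = 80/20 = 4.
Effort = load / MA = 160 / 4 = 40 N.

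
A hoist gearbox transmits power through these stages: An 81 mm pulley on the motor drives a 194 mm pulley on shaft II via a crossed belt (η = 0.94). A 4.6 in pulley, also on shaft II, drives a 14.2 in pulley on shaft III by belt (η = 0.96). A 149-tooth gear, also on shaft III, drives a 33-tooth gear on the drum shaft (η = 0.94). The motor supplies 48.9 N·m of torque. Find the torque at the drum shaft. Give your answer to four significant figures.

67.92 N·m

belt 194/81 = 2.3951 → τ = 48.9·2.3951·0.94 = 110.09 N·m
belt 14.2/4.6 = 3.087 → τ = 110.09·3.087·0.96 = 326.25 N·m
gear mesh 33/149 = 0.22148 → τ = 326.25·0.22148·0.94 = 67.922 N·m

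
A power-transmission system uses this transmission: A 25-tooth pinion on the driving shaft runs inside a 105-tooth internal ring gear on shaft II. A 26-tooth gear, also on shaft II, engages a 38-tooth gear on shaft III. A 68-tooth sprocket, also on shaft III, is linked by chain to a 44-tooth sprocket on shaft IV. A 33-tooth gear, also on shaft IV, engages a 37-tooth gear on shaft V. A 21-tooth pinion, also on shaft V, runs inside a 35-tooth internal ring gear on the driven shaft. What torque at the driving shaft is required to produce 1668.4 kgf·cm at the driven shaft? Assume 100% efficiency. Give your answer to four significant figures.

224.8 kgf·cm

Overall ratio R = 4.2 × 1.4615 × 0.64706 × 1.1212 × 1.6667 = 7.4223.
Input torque = output torque / R = 1668.4 / 7.4223 = 224.78 kgf·cm.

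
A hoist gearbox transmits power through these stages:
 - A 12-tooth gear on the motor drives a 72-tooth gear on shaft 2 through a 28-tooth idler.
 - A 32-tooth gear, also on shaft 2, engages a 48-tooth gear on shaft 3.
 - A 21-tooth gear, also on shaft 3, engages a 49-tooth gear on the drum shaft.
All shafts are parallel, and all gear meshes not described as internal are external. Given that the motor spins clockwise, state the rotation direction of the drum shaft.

the motor → shaft 2: driver → idler → driven is 2 external meshes, 2 reversals → CW.
shaft 2 → shaft 3: external mesh, 1 reversal → CCW.
shaft 3 → the drum shaft: external mesh, 1 reversal → CW.
4 reversals in total — an even number — so the drum shaft turns the same way as the motor.

clockwise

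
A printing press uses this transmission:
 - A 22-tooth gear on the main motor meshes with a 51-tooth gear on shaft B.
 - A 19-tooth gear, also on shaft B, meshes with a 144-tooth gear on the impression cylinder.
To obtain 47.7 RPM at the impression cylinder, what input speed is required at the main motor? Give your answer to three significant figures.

838 RPM

Overall ratio R = 2.3182 × 7.5789 = 17.569.
Required input speed = output speed × R = 47.7 × 17.569 = 838.06 RPM.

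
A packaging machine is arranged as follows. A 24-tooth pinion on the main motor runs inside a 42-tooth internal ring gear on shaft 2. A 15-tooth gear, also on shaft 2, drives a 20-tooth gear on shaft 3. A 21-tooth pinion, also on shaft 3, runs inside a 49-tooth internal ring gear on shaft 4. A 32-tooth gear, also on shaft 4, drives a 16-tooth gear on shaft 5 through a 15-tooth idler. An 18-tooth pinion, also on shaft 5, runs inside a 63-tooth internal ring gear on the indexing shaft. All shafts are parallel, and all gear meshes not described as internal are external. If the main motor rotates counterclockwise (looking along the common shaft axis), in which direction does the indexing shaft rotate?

the main motor → shaft 2: internal mesh, same direction → CCW.
shaft 2 → shaft 3: external mesh, 1 reversal → CW.
shaft 3 → shaft 4: internal mesh, same direction → CW.
shaft 4 → shaft 5: driver → idler → driven is 2 external meshes, 2 reversals → CW.
shaft 5 → the indexing shaft: internal mesh, same direction → CW.
3 reversals in total — an odd number — so the indexing shaft turns opposite to the main motor.

clockwise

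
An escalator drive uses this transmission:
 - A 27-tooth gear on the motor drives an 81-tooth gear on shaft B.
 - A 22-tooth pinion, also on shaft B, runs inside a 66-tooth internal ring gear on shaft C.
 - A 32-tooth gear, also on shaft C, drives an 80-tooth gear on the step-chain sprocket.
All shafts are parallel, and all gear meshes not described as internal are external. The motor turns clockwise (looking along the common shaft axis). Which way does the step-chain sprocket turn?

the motor → shaft B: external mesh, 1 reversal → CCW.
shaft B → shaft C: internal mesh, same direction → CCW.
shaft C → the step-chain sprocket: external mesh, 1 reversal → CW.
2 reversals in total — an even number — so the step-chain sprocket turns the same way as the motor.

clockwise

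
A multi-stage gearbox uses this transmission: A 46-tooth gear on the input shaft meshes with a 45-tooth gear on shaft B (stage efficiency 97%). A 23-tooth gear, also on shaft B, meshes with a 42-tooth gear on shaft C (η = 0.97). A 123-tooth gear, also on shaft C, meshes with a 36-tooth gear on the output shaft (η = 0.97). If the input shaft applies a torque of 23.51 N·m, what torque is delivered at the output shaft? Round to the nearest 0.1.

11.2 N·m

gear mesh 45/46 = 0.97826 → τ = 23.51·0.97826·0.97 = 22.309 N·m
gear mesh 42/23 = 1.8261 → τ = 22.309·1.8261·0.97 = 39.516 N·m
gear mesh 36/123 = 0.29268 → τ = 39.516·0.29268·0.97 = 11.219 N·m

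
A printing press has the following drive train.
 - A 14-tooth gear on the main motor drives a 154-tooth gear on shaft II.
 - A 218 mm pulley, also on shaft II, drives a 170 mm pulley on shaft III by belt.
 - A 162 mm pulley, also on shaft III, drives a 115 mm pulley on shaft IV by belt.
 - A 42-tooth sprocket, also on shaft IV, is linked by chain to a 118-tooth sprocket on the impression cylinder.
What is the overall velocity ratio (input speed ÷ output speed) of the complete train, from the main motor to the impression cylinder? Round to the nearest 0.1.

17.1

Each stage contributes driven/driver: gear mesh 154/14 = 11, belt 170/218 = 0.77982, belt 115/162 = 0.70988, chain 118/42 = 2.8095.
Overall: 11 × 0.77982 × 0.70988 × 2.8095 = 17.108.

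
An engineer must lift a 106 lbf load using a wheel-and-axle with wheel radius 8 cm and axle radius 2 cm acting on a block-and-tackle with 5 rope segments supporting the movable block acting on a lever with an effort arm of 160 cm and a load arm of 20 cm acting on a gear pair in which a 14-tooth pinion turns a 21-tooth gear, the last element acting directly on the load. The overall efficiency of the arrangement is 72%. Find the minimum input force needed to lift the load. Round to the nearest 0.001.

Wheel-and-axle MA = R/r = 8/2 = 4.
Block-and-tackle MA = number of supporting rope parts = 5.
Lever MA = effort arm / load arm = 160/20 = 8.
Gear pair MA = 21/14 = 1.5.
Combined ideal MA = 4 × 5 × 8 × 1.5 = 240.
Actual MA = 240 × 0.72 = 172.8.
Effort = load / actual MA = 106 / 172.8 = 0.61343 lbf.

0.613 lbf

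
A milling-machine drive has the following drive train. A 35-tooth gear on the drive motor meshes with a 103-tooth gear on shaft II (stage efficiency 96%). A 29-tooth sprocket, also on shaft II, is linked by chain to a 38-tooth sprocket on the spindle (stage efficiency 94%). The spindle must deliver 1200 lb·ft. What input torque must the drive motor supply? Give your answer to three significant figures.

Overall ratio R = 2.9429 × 1.3103 = 3.8562; overall efficiency η = 0.96 × 0.94 = 0.9024.
Input torque = output torque / (R × η) = 1200 / (3.8562 × 0.9024) = 344.85 lb·ft.

345 lb·ft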